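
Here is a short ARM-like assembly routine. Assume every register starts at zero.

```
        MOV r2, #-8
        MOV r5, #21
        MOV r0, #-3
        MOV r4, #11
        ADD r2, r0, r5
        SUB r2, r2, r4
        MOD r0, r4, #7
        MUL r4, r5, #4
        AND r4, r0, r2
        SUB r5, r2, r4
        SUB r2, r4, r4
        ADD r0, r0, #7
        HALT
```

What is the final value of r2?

MOV r2, #-8 → r2=-8
MOV r5, #21 → r5=21
MOV r0, #-3 → r0=-3
MOV r4, #11 → r4=11
ADD r2, r0, r5 → r2=(-3)+21=18
SUB r2, r2, r4 → r2=18-11=7
MOD r0, r4, #7 → r0=11%7=4
MUL r4, r5, #4 → r4=21*4=84
AND r4, r0, r2 → r4=4&7=4
SUB r5, r2, r4 → r5=7-4=3
SUB r2, r4, r4 → r2=4-4=0
ADD r0, r0, #7 → r0=4+7=11
halt.

0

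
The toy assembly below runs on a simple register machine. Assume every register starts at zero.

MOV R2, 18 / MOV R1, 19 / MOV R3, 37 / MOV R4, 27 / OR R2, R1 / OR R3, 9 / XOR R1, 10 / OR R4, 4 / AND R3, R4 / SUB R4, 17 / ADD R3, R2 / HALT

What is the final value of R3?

32

after MOV R2, 18: R2=18
after MOV R1, 19: R1=19
after MOV R3, 37: R3=37
after MOV R4, 27: R4=27
after OR R2, R1: R2=18|19=19
after OR R3, 9: R3=37|9=45
after XOR R1, 10: R1=19^10=25
after OR R4, 4: R4=27|4=31
after AND R3, R4: R3=45&31=13
after SUB R4, 17: R4=31-17=14
after ADD R3, R2: R3=13+19=32
halt.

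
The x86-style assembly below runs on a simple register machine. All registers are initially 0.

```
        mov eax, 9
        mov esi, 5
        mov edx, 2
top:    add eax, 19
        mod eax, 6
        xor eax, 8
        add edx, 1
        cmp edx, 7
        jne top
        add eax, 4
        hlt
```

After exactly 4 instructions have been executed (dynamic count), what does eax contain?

after mov eax, 9: eax=9
after mov esi, 5: esi=5
after mov edx, 2: edx=2
after add eax, 19: eax=9+19=28
After step 4: eax = 28.

28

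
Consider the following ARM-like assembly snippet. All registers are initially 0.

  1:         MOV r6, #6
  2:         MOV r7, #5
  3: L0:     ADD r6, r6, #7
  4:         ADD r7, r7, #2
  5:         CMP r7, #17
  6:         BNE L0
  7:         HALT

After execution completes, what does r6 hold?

48

MOV r6, #6 → r6=6
MOV r7, #5 → r7=5
ADD r6, r6, #7 → r6=6+7=13
ADD r7, r7, #2 → r7=5+2=7
CMP r7, #17  (cmp 7,17)
BNE L0: taken
ADD r6, r6, #7 → r6=13+7=20
ADD r7, r7, #2 → r7=7+2=9
CMP r7, #17  (cmp 9,17)
BNE L0: taken
ADD r6, r6, #7 → r6=20+7=27
ADD r7, r7, #2 → r7=9+2=11
CMP r7, #17  (cmp 11,17)
BNE L0: taken
ADD r6, r6, #7 → r6=27+7=34
ADD r7, r7, #2 → r7=11+2=13
CMP r7, #17  (cmp 13,17)
BNE L0: taken
ADD r6, r6, #7 → r6=34+7=41
ADD r7, r7, #2 → r7=13+2=15
CMP r7, #17  (cmp 15,17)
BNE L0: taken
ADD r6, r6, #7 → r6=41+7=48
ADD r7, r7, #2 → r7=15+2=17
CMP r7, #17  (cmp 17,17)
BNE L0: not taken
halt.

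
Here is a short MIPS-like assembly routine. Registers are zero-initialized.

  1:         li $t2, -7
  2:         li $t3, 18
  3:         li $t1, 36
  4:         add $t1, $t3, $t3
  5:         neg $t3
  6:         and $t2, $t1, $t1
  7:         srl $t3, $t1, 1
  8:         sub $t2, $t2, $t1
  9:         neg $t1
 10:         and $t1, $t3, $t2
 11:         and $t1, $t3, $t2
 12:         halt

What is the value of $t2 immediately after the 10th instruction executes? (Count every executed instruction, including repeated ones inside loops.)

$t2=-7
$t3=18
$t1=36
$t1=18+18=36
$t3=-(18)=-18
$t2=36&36=36
$t3=36>>1=18
$t2=36-36=0
$t1=-(36)=-36
$t1=18&0=0
After step 10: $t2 = 0.

0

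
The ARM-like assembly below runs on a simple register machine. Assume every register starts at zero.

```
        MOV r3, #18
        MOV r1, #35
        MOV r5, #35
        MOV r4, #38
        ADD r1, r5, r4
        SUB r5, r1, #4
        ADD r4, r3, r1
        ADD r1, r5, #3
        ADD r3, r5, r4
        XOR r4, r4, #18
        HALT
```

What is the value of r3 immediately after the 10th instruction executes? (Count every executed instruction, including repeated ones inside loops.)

r3=18
r1=35
r5=35
r4=38
r1=35+38=73
r5=73-4=69
r4=18+73=91
r1=69+3=72
r3=69+91=160
r4=91^18=73
After step 10: r3 = 160.

160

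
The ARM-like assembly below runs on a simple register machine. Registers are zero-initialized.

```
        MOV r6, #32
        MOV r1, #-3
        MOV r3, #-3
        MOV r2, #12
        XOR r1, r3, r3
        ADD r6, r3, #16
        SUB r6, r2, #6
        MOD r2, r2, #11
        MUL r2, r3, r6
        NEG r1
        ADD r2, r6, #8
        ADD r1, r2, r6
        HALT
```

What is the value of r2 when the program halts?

14

MOV r6, #32 → r6=32
MOV r1, #-3 → r1=-3
MOV r3, #-3 → r3=-3
MOV r2, #12 → r2=12
XOR r1, r3, r3 → r1=(-3)^(-3)=0
ADD r6, r3, #16 → r6=(-3)+16=13
SUB r6, r2, #6 → r6=12-6=6
MOD r2, r2, #11 → r2=12%11=1
MUL r2, r3, r6 → r2=(-3)*6=-18
NEG r1 → r1=-(0)=0
ADD r2, r6, #8 → r2=6+8=14
ADD r1, r2, r6 → r1=14+6=20
halt.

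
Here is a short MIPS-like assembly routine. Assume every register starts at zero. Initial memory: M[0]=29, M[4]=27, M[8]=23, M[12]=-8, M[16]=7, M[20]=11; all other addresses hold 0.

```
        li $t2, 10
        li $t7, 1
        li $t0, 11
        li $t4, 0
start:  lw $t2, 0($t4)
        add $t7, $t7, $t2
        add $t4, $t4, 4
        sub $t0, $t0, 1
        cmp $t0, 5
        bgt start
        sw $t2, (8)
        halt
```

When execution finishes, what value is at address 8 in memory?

after li $t2, 10: $t2=10
after li $t7, 1: $t7=1
after li $t0, 11: $t0=11
after li $t4, 0: $t4=0
after lw $t2, 0($t4): $t2=M[0]=29
after add $t7, $t7, $t2: $t7=1+29=30
after add $t4, $t4, 4: $t4=0+4=4
after sub $t0, $t0, 1: $t0=11-1=10
cmp $t0, 5  (cmp 10,5)
bgt start: taken
after lw $t2, 0($t4): $t2=M[4]=27
after add $t7, $t7, $t2: $t7=30+27=57
after add $t4, $t4, 4: $t4=4+4=8
after sub $t0, $t0, 1: $t0=10-1=9
cmp $t0, 5  (cmp 9,5)
bgt start: taken
after lw $t2, 0($t4): $t2=M[8]=23
after add $t7, $t7, $t2: $t7=57+23=80
after add $t4, $t4, 4: $t4=8+4=12
after sub $t0, $t0, 1: $t0=9-1=8
cmp $t0, 5  (cmp 8,5)
bgt start: taken
after lw $t2, 0($t4): $t2=M[12]=-8
after add $t7, $t7, $t2: $t7=80+(-8)=72
after add $t4, $t4, 4: $t4=12+4=16
after sub $t0, $t0, 1: $t0=8-1=7
cmp $t0, 5  (cmp 7,5)
bgt start: taken
after lw $t2, 0($t4): $t2=M[16]=7
after add $t7, $t7, $t2: $t7=72+7=79
after add $t4, $t4, 4: $t4=16+4=20
after sub $t0, $t0, 1: $t0=7-1=6
cmp $t0, 5  (cmp 6,5)
bgt start: taken
after lw $t2, 0($t4): $t2=M[20]=11
after add $t7, $t7, $t2: $t7=79+11=90
after add $t4, $t4, 4: $t4=20+4=24
after sub $t0, $t0, 1: $t0=6-1=5
cmp $t0, 5  (cmp 5,5)
bgt start: not taken
sw $t2, (8) → M[8]=11
halt.

11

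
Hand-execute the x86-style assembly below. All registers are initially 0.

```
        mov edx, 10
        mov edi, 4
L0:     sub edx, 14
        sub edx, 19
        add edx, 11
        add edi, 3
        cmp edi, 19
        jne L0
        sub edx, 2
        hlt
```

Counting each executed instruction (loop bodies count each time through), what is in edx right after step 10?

-45

after mov edx, 10: edx=10
after mov edi, 4: edi=4
after sub edx, 14: edx=10-14=-4
after sub edx, 19: edx=(-4)-19=-23
after add edx, 11: edx=(-23)+11=-12
after add edi, 3: edi=4+3=7
cmp edi, 19  (cmp 7,19)
jne L0: taken
after sub edx, 14: edx=(-12)-14=-26
after sub edx, 19: edx=(-26)-19=-45
After step 10: edx = -45.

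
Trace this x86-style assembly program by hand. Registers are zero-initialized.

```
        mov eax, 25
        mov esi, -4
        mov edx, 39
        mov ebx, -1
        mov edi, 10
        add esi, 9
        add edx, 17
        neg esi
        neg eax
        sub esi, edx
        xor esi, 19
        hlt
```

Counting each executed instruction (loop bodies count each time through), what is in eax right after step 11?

eax=25
esi=-4
edx=39
ebx=-1
edi=10
esi=(-4)+9=5
edx=39+17=56
esi=-(5)=-5
eax=-(25)=-25
esi=(-5)-56=-61
esi=(-61)^19=-48
After step 11: eax = -25.

-25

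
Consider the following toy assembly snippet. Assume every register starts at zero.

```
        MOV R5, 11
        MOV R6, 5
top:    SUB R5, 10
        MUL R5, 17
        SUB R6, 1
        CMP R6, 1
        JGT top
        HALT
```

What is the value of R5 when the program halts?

31331

after MOV R5, 11: R5=11
after MOV R6, 5: R6=5
after SUB R5, 10: R5=11-10=1
after MUL R5, 17: R5=1*17=17
after SUB R6, 1: R6=5-1=4
CMP R6, 1  (cmp 4,1)
JGT top: taken
after SUB R5, 10: R5=17-10=7
after MUL R5, 17: R5=7*17=119
after SUB R6, 1: R6=4-1=3
CMP R6, 1  (cmp 3,1)
JGT top: taken
after SUB R5, 10: R5=119-10=109
after MUL R5, 17: R5=109*17=1853
after SUB R6, 1: R6=3-1=2
CMP R6, 1  (cmp 2,1)
JGT top: taken
after SUB R5, 10: R5=1853-10=1843
after MUL R5, 17: R5=1843*17=31331
after SUB R6, 1: R6=2-1=1
CMP R6, 1  (cmp 1,1)
JGT top: not taken
halt.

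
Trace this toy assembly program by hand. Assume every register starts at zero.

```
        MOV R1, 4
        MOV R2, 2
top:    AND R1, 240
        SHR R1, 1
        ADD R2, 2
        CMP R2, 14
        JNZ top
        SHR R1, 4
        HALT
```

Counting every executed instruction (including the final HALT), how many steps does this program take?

34

MOV R1, 4 → R1=4
MOV R2, 2 → R2=2
AND R1, 240 → R1=4&240=0
SHR R1, 1 → R1=0>>1=0
ADD R2, 2 → R2=2+2=4
CMP R2, 14  (cmp 4,14)
JNZ top: taken
AND R1, 240 → R1=0&240=0
SHR R1, 1 → R1=0>>1=0
ADD R2, 2 → R2=4+2=6
CMP R2, 14  (cmp 6,14)
JNZ top: taken
AND R1, 240 → R1=0&240=0
SHR R1, 1 → R1=0>>1=0
ADD R2, 2 → R2=6+2=8
CMP R2, 14  (cmp 8,14)
JNZ top: taken
AND R1, 240 → R1=0&240=0
SHR R1, 1 → R1=0>>1=0
ADD R2, 2 → R2=8+2=10
CMP R2, 14  (cmp 10,14)
JNZ top: taken
AND R1, 240 → R1=0&240=0
SHR R1, 1 → R1=0>>1=0
ADD R2, 2 → R2=10+2=12
CMP R2, 14  (cmp 12,14)
JNZ top: taken
AND R1, 240 → R1=0&240=0
SHR R1, 1 → R1=0>>1=0
ADD R2, 2 → R2=12+2=14
CMP R2, 14  (cmp 14,14)
JNZ top: not taken
SHR R1, 4 → R1=0>>4=0
halt.
Total executed instructions: 34.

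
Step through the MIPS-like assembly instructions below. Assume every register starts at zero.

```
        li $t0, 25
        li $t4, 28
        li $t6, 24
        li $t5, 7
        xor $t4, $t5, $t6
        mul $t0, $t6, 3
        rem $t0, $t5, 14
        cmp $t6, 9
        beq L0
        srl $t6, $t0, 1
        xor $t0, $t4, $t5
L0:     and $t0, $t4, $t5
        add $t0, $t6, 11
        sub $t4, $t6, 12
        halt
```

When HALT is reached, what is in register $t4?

$t0=25
$t4=28
$t6=24
$t5=7
$t4=7^24=31
$t0=24*3=72
$t0=7%14=7
cmp $t6, 9  (cmp 24,9)
beq L0: not taken
$t6=7>>1=3
$t0=31^7=24
$t0=31&7=7
$t0=3+11=14
$t4=3-12=-9
halt.

-9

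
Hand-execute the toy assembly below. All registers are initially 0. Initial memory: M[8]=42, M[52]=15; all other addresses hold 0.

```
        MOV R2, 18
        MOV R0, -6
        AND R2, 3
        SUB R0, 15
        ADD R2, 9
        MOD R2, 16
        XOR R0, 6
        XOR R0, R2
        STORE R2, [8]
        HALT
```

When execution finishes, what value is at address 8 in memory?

after MOV R2, 18: R2=18
after MOV R0, -6: R0=-6
after AND R2, 3: R2=18&3=2
after SUB R0, 15: R0=(-6)-15=-21
after ADD R2, 9: R2=2+9=11
after MOD R2, 16: R2=11%16=11
after XOR R0, 6: R0=(-21)^6=-19
after XOR R0, R2: R0=(-19)^11=-26
STORE R2, [8] → M[8]=11
halt.

11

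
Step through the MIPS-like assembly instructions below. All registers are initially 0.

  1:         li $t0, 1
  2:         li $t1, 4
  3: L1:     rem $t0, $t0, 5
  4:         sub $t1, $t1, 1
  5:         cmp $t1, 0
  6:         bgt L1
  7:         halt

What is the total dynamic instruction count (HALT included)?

$t0=1
$t1=4
$t0=1%5=1
$t1=4-1=3
cmp $t1, 0  (cmp 3,0)
bgt L1: taken
$t0=1%5=1
$t1=3-1=2
cmp $t1, 0  (cmp 2,0)
bgt L1: taken
$t0=1%5=1
$t1=2-1=1
cmp $t1, 0  (cmp 1,0)
bgt L1: taken
$t0=1%5=1
$t1=1-1=0
cmp $t1, 0  (cmp 0,0)
bgt L1: not taken
halt.
Total executed instructions: 19.

19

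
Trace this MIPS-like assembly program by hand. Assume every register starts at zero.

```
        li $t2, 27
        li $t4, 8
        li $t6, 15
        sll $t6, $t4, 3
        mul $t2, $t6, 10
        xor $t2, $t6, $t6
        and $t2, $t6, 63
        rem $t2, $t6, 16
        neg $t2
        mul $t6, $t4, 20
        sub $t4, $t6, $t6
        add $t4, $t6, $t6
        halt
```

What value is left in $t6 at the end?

160

$t2=27
$t4=8
$t6=15
$t6=8<<3=64
$t2=64*10=640
$t2=64^64=0
$t2=64&63=0
$t2=64%16=0
$t2=-(0)=0
$t6=8*20=160
$t4=160-160=0
$t4=160+160=320
halt.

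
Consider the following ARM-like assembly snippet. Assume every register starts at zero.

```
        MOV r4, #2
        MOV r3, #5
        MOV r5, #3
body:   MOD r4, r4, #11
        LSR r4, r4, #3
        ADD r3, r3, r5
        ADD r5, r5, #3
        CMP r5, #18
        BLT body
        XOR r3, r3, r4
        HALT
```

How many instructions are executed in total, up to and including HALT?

MOV r4, #2 → r4=2
MOV r3, #5 → r3=5
MOV r5, #3 → r5=3
MOD r4, r4, #11 → r4=2%11=2
LSR r4, r4, #3 → r4=2>>3=0
ADD r3, r3, r5 → r3=5+3=8
ADD r5, r5, #3 → r5=3+3=6
CMP r5, #18  (cmp 6,18)
BLT body: taken
MOD r4, r4, #11 → r4=0%11=0
LSR r4, r4, #3 → r4=0>>3=0
ADD r3, r3, r5 → r3=8+6=14
ADD r5, r5, #3 → r5=6+3=9
CMP r5, #18  (cmp 9,18)
BLT body: taken
MOD r4, r4, #11 → r4=0%11=0
LSR r4, r4, #3 → r4=0>>3=0
ADD r3, r3, r5 → r3=14+9=23
ADD r5, r5, #3 → r5=9+3=12
CMP r5, #18  (cmp 12,18)
BLT body: taken
MOD r4, r4, #11 → r4=0%11=0
LSR r4, r4, #3 → r4=0>>3=0
ADD r3, r3, r5 → r3=23+12=35
ADD r5, r5, #3 → r5=12+3=15
CMP r5, #18  (cmp 15,18)
BLT body: taken
MOD r4, r4, #11 → r4=0%11=0
LSR r4, r4, #3 → r4=0>>3=0
ADD r3, r3, r5 → r3=35+15=50
ADD r5, r5, #3 → r5=15+3=18
CMP r5, #18  (cmp 18,18)
BLT body: not taken
XOR r3, r3, r4 → r3=50^0=50
halt.
Total executed instructions: 35.

35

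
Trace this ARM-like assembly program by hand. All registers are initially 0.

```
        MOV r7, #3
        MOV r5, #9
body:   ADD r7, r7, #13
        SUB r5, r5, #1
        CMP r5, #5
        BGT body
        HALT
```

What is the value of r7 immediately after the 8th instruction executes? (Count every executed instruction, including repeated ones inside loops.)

29

r7=3
r5=9
r7=3+13=16
r5=9-1=8
CMP r5, #5  (cmp 8,5)
BGT body: taken
r7=16+13=29
r5=8-1=7
After step 8: r7 = 29.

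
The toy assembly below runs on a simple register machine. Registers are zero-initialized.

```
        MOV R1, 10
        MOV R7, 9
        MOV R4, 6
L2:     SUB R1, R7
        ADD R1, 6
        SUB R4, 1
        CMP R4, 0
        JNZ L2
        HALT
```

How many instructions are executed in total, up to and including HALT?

34

MOV R1, 10 → R1=10
MOV R7, 9 → R7=9
MOV R4, 6 → R4=6
SUB R1, R7 → R1=10-9=1
ADD R1, 6 → R1=1+6=7
SUB R4, 1 → R4=6-1=5
CMP R4, 0  (cmp 5,0)
JNZ L2: taken
SUB R1, R7 → R1=7-9=-2
ADD R1, 6 → R1=(-2)+6=4
SUB R4, 1 → R4=5-1=4
CMP R4, 0  (cmp 4,0)
JNZ L2: taken
SUB R1, R7 → R1=4-9=-5
ADD R1, 6 → R1=(-5)+6=1
SUB R4, 1 → R4=4-1=3
CMP R4, 0  (cmp 3,0)
JNZ L2: taken
SUB R1, R7 → R1=1-9=-8
ADD R1, 6 → R1=(-8)+6=-2
SUB R4, 1 → R4=3-1=2
CMP R4, 0  (cmp 2,0)
JNZ L2: taken
SUB R1, R7 → R1=(-2)-9=-11
ADD R1, 6 → R1=(-11)+6=-5
SUB R4, 1 → R4=2-1=1
CMP R4, 0  (cmp 1,0)
JNZ L2: taken
SUB R1, R7 → R1=(-5)-9=-14
ADD R1, 6 → R1=(-14)+6=-8
SUB R4, 1 → R4=1-1=0
CMP R4, 0  (cmp 0,0)
JNZ L2: not taken
halt.
Total executed instructions: 34.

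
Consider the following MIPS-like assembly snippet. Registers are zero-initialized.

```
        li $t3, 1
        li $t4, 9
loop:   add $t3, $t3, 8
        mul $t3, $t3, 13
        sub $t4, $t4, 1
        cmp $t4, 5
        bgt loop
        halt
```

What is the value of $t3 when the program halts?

276081

after li $t3, 1: $t3=1
after li $t4, 9: $t4=9
after add $t3, $t3, 8: $t3=1+8=9
after mul $t3, $t3, 13: $t3=9*13=117
after sub $t4, $t4, 1: $t4=9-1=8
cmp $t4, 5  (cmp 8,5)
bgt loop: taken
after add $t3, $t3, 8: $t3=117+8=125
after mul $t3, $t3, 13: $t3=125*13=1625
after sub $t4, $t4, 1: $t4=8-1=7
cmp $t4, 5  (cmp 7,5)
bgt loop: taken
after add $t3, $t3, 8: $t3=1625+8=1633
after mul $t3, $t3, 13: $t3=1633*13=21229
after sub $t4, $t4, 1: $t4=7-1=6
cmp $t4, 5  (cmp 6,5)
bgt loop: taken
after add $t3, $t3, 8: $t3=21229+8=21237
after mul $t3, $t3, 13: $t3=21237*13=276081
after sub $t4, $t4, 1: $t4=6-1=5
cmp $t4, 5  (cmp 5,5)
bgt loop: not taken
halt.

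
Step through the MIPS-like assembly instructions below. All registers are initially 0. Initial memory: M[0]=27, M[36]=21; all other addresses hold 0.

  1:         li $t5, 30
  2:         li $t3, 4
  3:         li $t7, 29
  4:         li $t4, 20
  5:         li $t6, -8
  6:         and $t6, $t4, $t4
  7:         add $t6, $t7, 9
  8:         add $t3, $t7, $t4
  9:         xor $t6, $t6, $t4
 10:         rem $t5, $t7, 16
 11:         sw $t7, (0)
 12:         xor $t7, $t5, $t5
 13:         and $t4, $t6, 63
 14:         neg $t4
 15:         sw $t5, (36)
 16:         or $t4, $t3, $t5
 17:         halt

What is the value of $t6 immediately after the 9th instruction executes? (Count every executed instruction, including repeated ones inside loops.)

50

li $t5, 30 → $t5=30
li $t3, 4 → $t3=4
li $t7, 29 → $t7=29
li $t4, 20 → $t4=20
li $t6, -8 → $t6=-8
and $t6, $t4, $t4 → $t6=20&20=20
add $t6, $t7, 9 → $t6=29+9=38
add $t3, $t7, $t4 → $t3=29+20=49
xor $t6, $t6, $t4 → $t6=38^20=50
After step 9: $t6 = 50.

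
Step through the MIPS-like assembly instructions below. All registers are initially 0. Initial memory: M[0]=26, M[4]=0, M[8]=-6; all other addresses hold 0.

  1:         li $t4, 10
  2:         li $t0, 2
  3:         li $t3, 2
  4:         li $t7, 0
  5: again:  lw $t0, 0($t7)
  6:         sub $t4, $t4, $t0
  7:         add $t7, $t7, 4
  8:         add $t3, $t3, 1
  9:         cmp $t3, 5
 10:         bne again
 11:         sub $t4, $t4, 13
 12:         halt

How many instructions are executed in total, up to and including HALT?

li $t4, 10 → $t4=10
li $t0, 2 → $t0=2
li $t3, 2 → $t3=2
li $t7, 0 → $t7=0
lw $t0, 0($t7) → $t0=M[0]=26
sub $t4, $t4, $t0 → $t4=10-26=-16
add $t7, $t7, 4 → $t7=0+4=4
add $t3, $t3, 1 → $t3=2+1=3
cmp $t3, 5  (cmp 3,5)
bne again: taken
lw $t0, 0($t7) → $t0=M[4]=0
sub $t4, $t4, $t0 → $t4=(-16)-0=-16
add $t7, $t7, 4 → $t7=4+4=8
add $t3, $t3, 1 → $t3=3+1=4
cmp $t3, 5  (cmp 4,5)
bne again: taken
lw $t0, 0($t7) → $t0=M[8]=-6
sub $t4, $t4, $t0 → $t4=(-16)-(-6)=-10
add $t7, $t7, 4 → $t7=8+4=12
add $t3, $t3, 1 → $t3=4+1=5
cmp $t3, 5  (cmp 5,5)
bne again: not taken
sub $t4, $t4, 13 → $t4=(-10)-13=-23
halt.
Total executed instructions: 24.

24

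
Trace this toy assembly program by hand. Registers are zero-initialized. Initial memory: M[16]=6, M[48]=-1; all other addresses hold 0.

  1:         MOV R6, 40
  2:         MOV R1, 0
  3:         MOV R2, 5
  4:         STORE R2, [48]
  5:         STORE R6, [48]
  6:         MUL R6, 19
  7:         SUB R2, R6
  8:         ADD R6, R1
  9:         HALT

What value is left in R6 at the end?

760

after MOV R6, 40: R6=40
after MOV R1, 0: R1=0
after MOV R2, 5: R2=5
STORE R2, [48] → M[48]=5
STORE R6, [48] → M[48]=40
after MUL R6, 19: R6=40*19=760
after SUB R2, R6: R2=5-760=-755
after ADD R6, R1: R6=760+0=760
halt.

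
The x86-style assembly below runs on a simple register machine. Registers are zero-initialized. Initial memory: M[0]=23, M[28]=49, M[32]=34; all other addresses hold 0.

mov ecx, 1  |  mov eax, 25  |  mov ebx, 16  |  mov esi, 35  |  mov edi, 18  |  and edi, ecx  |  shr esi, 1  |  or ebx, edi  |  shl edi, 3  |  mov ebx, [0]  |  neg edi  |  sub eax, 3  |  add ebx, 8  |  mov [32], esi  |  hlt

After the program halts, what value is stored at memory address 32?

17

ecx=1
eax=25
ebx=16
esi=35
edi=18
edi=18&1=0
esi=35>>1=17
ebx=16|0=16
edi=0<<3=0
ebx=M[0]=23
edi=-(0)=0
eax=25-3=22
ebx=23+8=31
mov [32], esi → M[32]=17
halt.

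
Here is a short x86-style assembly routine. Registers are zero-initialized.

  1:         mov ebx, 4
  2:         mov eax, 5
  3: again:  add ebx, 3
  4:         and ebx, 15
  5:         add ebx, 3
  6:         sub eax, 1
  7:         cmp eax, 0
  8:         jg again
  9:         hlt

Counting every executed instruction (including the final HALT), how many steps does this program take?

after mov ebx, 4: ebx=4
after mov eax, 5: eax=5
after add ebx, 3: ebx=4+3=7
after and ebx, 15: ebx=7&15=7
after add ebx, 3: ebx=7+3=10
after sub eax, 1: eax=5-1=4
cmp eax, 0  (cmp 4,0)
jg again: taken
after add ebx, 3: ebx=10+3=13
after and ebx, 15: ebx=13&15=13
after add ebx, 3: ebx=13+3=16
after sub eax, 1: eax=4-1=3
cmp eax, 0  (cmp 3,0)
jg again: taken
after add ebx, 3: ebx=16+3=19
after and ebx, 15: ebx=19&15=3
after add ebx, 3: ebx=3+3=6
after sub eax, 1: eax=3-1=2
cmp eax, 0  (cmp 2,0)
jg again: taken
after add ebx, 3: ebx=6+3=9
after and ebx, 15: ebx=9&15=9
after add ebx, 3: ebx=9+3=12
after sub eax, 1: eax=2-1=1
cmp eax, 0  (cmp 1,0)
jg again: taken
after add ebx, 3: ebx=12+3=15
after and ebx, 15: ebx=15&15=15
after add ebx, 3: ebx=15+3=18
after sub eax, 1: eax=1-1=0
cmp eax, 0  (cmp 0,0)
jg again: not taken
halt.
Total executed instructions: 33.

33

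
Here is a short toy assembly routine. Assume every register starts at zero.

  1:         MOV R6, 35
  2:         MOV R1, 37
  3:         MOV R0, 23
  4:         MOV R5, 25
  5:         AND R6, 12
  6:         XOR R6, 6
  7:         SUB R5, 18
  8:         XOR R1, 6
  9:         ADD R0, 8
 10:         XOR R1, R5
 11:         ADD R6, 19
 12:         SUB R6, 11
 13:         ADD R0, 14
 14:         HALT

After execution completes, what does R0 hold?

45

R6=35
R1=37
R0=23
R5=25
R6=35&12=0
R6=0^6=6
R5=25-18=7
R1=37^6=35
R0=23+8=31
R1=35^7=36
R6=6+19=25
R6=25-11=14
R0=31+14=45
halt.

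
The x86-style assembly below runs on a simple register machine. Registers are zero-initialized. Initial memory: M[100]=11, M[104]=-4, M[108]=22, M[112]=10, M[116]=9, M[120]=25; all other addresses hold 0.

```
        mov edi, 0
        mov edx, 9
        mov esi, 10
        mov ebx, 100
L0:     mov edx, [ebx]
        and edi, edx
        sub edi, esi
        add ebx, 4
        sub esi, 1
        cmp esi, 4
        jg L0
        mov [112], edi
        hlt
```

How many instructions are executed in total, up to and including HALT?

after mov edi, 0: edi=0
after mov edx, 9: edx=9
after mov esi, 10: esi=10
after mov ebx, 100: ebx=100
after mov edx, [ebx]: edx=M[100]=11
after and edi, edx: edi=0&11=0
after sub edi, esi: edi=0-10=-10
after add ebx, 4: ebx=100+4=104
after sub esi, 1: esi=10-1=9
cmp esi, 4  (cmp 9,4)
jg L0: taken
after mov edx, [ebx]: edx=M[104]=-4
after and edi, edx: edi=(-10)&(-4)=-12
after sub edi, esi: edi=(-12)-9=-21
after add ebx, 4: ebx=104+4=108
after sub esi, 1: esi=9-1=8
cmp esi, 4  (cmp 8,4)
jg L0: taken
after mov edx, [ebx]: edx=M[108]=22
after and edi, edx: edi=(-21)&22=2
after sub edi, esi: edi=2-8=-6
after add ebx, 4: ebx=108+4=112
after sub esi, 1: esi=8-1=7
cmp esi, 4  (cmp 7,4)
jg L0: taken
after mov edx, [ebx]: edx=M[112]=10
after and edi, edx: edi=(-6)&10=10
after sub edi, esi: edi=10-7=3
after add ebx, 4: ebx=112+4=116
after sub esi, 1: esi=7-1=6
cmp esi, 4  (cmp 6,4)
jg L0: taken
after mov edx, [ebx]: edx=M[116]=9
after and edi, edx: edi=3&9=1
after sub edi, esi: edi=1-6=-5
after add ebx, 4: ebx=116+4=120
after sub esi, 1: esi=6-1=5
cmp esi, 4  (cmp 5,4)
jg L0: taken
after mov edx, [ebx]: edx=M[120]=25
after and edi, edx: edi=(-5)&25=25
after sub edi, esi: edi=25-5=20
after add ebx, 4: ebx=120+4=124
after sub esi, 1: esi=5-1=4
cmp esi, 4  (cmp 4,4)
jg L0: not taken
mov [112], edi → M[112]=20
halt.
Total executed instructions: 48.

48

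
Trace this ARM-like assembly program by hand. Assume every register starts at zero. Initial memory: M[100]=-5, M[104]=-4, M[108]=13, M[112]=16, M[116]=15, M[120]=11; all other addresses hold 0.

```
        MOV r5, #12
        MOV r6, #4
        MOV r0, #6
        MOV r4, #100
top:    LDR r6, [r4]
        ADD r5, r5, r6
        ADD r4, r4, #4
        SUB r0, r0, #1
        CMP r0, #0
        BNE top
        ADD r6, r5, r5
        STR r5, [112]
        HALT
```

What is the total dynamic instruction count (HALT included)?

43

after MOV r5, #12: r5=12
after MOV r6, #4: r6=4
after MOV r0, #6: r0=6
after MOV r4, #100: r4=100
after LDR r6, [r4]: r6=M[100]=-5
after ADD r5, r5, r6: r5=12+(-5)=7
after ADD r4, r4, #4: r4=100+4=104
after SUB r0, r0, #1: r0=6-1=5
CMP r0, #0  (cmp 5,0)
BNE top: taken
after LDR r6, [r4]: r6=M[104]=-4
after ADD r5, r5, r6: r5=7+(-4)=3
after ADD r4, r4, #4: r4=104+4=108
after SUB r0, r0, #1: r0=5-1=4
CMP r0, #0  (cmp 4,0)
BNE top: taken
after LDR r6, [r4]: r6=M[108]=13
after ADD r5, r5, r6: r5=3+13=16
after ADD r4, r4, #4: r4=108+4=112
after SUB r0, r0, #1: r0=4-1=3
CMP r0, #0  (cmp 3,0)
BNE top: taken
after LDR r6, [r4]: r6=M[112]=16
after ADD r5, r5, r6: r5=16+16=32
after ADD r4, r4, #4: r4=112+4=116
after SUB r0, r0, #1: r0=3-1=2
CMP r0, #0  (cmp 2,0)
BNE top: taken
after LDR r6, [r4]: r6=M[116]=15
after ADD r5, r5, r6: r5=32+15=47
after ADD r4, r4, #4: r4=116+4=120
after SUB r0, r0, #1: r0=2-1=1
CMP r0, #0  (cmp 1,0)
BNE top: taken
after LDR r6, [r4]: r6=M[120]=11
after ADD r5, r5, r6: r5=47+11=58
after ADD r4, r4, #4: r4=120+4=124
after SUB r0, r0, #1: r0=1-1=0
CMP r0, #0  (cmp 0,0)
BNE top: not taken
after ADD r6, r5, r5: r6=58+58=116
STR r5, [112] → M[112]=58
halt.
Total executed instructions: 43.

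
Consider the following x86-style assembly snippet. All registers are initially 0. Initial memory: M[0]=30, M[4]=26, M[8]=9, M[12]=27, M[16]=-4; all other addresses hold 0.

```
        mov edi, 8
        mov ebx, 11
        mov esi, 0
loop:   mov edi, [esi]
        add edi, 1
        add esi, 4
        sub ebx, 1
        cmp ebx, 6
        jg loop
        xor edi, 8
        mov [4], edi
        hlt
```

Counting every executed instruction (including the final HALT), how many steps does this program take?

36

after mov edi, 8: edi=8
after mov ebx, 11: ebx=11
after mov esi, 0: esi=0
after mov edi, [esi]: edi=M[0]=30
after add edi, 1: edi=30+1=31
after add esi, 4: esi=0+4=4
after sub ebx, 1: ebx=11-1=10
cmp ebx, 6  (cmp 10,6)
jg loop: taken
after mov edi, [esi]: edi=M[4]=26
after add edi, 1: edi=26+1=27
after add esi, 4: esi=4+4=8
after sub ebx, 1: ebx=10-1=9
cmp ebx, 6  (cmp 9,6)
jg loop: taken
after mov edi, [esi]: edi=M[8]=9
after add edi, 1: edi=9+1=10
after add esi, 4: esi=8+4=12
after sub ebx, 1: ebx=9-1=8
cmp ebx, 6  (cmp 8,6)
jg loop: taken
after mov edi, [esi]: edi=M[12]=27
after add edi, 1: edi=27+1=28
after add esi, 4: esi=12+4=16
after sub ebx, 1: ebx=8-1=7
cmp ebx, 6  (cmp 7,6)
jg loop: taken
after mov edi, [esi]: edi=M[16]=-4
after add edi, 1: edi=(-4)+1=-3
after add esi, 4: esi=16+4=20
after sub ebx, 1: ebx=7-1=6
cmp ebx, 6  (cmp 6,6)
jg loop: not taken
after xor edi, 8: edi=(-3)^8=-11
mov [4], edi → M[4]=-11
halt.
Total executed instructions: 36.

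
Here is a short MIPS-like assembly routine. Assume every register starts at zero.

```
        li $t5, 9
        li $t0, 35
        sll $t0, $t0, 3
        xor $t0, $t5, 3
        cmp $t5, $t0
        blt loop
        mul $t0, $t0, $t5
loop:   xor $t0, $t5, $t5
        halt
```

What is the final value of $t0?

0

after li $t5, 9: $t5=9
after li $t0, 35: $t0=35
after sll $t0, $t0, 3: $t0=35<<3=280
after xor $t0, $t5, 3: $t0=9^3=10
cmp $t5, $t0  (cmp 9,10)
blt loop: taken
after xor $t0, $t5, $t5: $t0=9^9=0
halt.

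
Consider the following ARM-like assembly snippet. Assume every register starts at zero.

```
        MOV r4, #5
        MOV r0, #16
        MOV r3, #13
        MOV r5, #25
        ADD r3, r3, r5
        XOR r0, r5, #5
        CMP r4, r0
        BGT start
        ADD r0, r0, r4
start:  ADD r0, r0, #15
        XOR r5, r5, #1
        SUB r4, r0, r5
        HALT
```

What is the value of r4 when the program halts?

r4=5
r0=16
r3=13
r5=25
r3=13+25=38
r0=25^5=28
CMP r4, r0  (cmp 5,28)
BGT start: not taken
r0=28+5=33
r0=33+15=48
r5=25^1=24
r4=48-24=24
halt.

24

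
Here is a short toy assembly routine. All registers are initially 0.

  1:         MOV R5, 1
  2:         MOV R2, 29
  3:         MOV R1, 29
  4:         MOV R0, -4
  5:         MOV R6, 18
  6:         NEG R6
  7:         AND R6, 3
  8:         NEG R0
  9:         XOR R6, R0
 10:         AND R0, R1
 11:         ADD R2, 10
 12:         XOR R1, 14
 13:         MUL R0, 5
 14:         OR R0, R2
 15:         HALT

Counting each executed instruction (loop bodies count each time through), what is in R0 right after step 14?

55

R5=1
R2=29
R1=29
R0=-4
R6=18
R6=-(18)=-18
R6=(-18)&3=2
R0=-(-4)=4
R6=2^4=6
R0=4&29=4
R2=29+10=39
R1=29^14=19
R0=4*5=20
R0=20|39=55
After step 14: R0 = 55.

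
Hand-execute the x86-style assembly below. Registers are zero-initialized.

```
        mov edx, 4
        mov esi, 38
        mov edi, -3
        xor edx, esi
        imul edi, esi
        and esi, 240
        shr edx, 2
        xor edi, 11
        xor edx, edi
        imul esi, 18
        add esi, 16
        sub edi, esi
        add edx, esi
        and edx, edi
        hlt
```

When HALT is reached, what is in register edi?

after mov edx, 4: edx=4
after mov esi, 38: esi=38
after mov edi, -3: edi=-3
after xor edx, esi: edx=4^38=34
after imul edi, esi: edi=(-3)*38=-114
after and esi, 240: esi=38&240=32
after shr edx, 2: edx=34>>2=8
after xor edi, 11: edi=(-114)^11=-123
after xor edx, edi: edx=8^(-123)=-115
after imul esi, 18: esi=32*18=576
after add esi, 16: esi=576+16=592
after sub edi, esi: edi=(-123)-592=-715
after add edx, esi: edx=(-115)+592=477
after and edx, edi: edx=477&(-715)=277
halt.

-715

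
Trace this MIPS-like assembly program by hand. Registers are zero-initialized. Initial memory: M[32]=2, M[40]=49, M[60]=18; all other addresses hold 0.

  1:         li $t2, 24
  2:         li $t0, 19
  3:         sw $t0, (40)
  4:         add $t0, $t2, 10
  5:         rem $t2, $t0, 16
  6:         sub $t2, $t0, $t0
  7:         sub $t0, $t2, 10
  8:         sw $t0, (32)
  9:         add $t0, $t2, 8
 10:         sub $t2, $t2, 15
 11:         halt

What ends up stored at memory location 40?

19

after li $t2, 24: $t2=24
after li $t0, 19: $t0=19
sw $t0, (40) → M[40]=19
after add $t0, $t2, 10: $t0=24+10=34
after rem $t2, $t0, 16: $t2=34%16=2
after sub $t2, $t0, $t0: $t2=34-34=0
after sub $t0, $t2, 10: $t0=0-10=-10
sw $t0, (32) → M[32]=-10
after add $t0, $t2, 8: $t0=0+8=8
after sub $t2, $t2, 15: $t2=0-15=-15
halt.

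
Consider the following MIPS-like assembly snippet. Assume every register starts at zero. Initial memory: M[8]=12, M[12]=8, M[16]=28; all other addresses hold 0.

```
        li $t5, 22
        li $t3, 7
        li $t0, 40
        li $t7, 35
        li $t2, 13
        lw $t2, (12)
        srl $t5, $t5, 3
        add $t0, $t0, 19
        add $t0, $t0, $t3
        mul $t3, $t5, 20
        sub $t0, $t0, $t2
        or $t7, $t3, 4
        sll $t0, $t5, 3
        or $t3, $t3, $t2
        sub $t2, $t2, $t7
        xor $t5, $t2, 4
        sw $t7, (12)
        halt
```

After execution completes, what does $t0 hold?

16

li $t5, 22 → $t5=22
li $t3, 7 → $t3=7
li $t0, 40 → $t0=40
li $t7, 35 → $t7=35
li $t2, 13 → $t2=13
lw $t2, (12) → $t2=M[12]=8
srl $t5, $t5, 3 → $t5=22>>3=2
add $t0, $t0, 19 → $t0=40+19=59
add $t0, $t0, $t3 → $t0=59+7=66
mul $t3, $t5, 20 → $t3=2*20=40
sub $t0, $t0, $t2 → $t0=66-8=58
or $t7, $t3, 4 → $t7=40|4=44
sll $t0, $t5, 3 → $t0=2<<3=16
or $t3, $t3, $t2 → $t3=40|8=40
sub $t2, $t2, $t7 → $t2=8-44=-36
xor $t5, $t2, 4 → $t5=(-36)^4=-40
sw $t7, (12) → M[12]=44
halt.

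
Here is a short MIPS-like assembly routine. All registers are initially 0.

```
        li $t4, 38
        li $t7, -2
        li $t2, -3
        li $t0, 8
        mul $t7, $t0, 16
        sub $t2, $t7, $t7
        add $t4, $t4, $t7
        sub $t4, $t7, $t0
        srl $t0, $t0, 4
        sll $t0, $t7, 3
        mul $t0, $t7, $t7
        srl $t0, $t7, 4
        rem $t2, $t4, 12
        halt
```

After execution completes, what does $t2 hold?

after li $t4, 38: $t4=38
after li $t7, -2: $t7=-2
after li $t2, -3: $t2=-3
after li $t0, 8: $t0=8
after mul $t7, $t0, 16: $t7=8*16=128
after sub $t2, $t7, $t7: $t2=128-128=0
after add $t4, $t4, $t7: $t4=38+128=166
after sub $t4, $t7, $t0: $t4=128-8=120
after srl $t0, $t0, 4: $t0=8>>4=0
after sll $t0, $t7, 3: $t0=128<<3=1024
after mul $t0, $t7, $t7: $t0=128*128=16384
after srl $t0, $t7, 4: $t0=128>>4=8
after rem $t2, $t4, 12: $t2=120%12=0
halt.

0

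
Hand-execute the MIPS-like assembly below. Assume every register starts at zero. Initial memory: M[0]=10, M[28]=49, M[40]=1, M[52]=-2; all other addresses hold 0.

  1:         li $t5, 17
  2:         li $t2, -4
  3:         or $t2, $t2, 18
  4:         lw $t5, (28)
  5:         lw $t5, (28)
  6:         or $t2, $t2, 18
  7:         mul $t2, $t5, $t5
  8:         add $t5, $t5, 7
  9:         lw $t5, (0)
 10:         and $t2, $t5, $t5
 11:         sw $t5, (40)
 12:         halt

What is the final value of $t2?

10

li $t5, 17 → $t5=17
li $t2, -4 → $t2=-4
or $t2, $t2, 18 → $t2=(-4)|18=-2
lw $t5, (28) → $t5=M[28]=49
lw $t5, (28) → $t5=M[28]=49
or $t2, $t2, 18 → $t2=(-2)|18=-2
mul $t2, $t5, $t5 → $t2=49*49=2401
add $t5, $t5, 7 → $t5=49+7=56
lw $t5, (0) → $t5=M[0]=10
and $t2, $t5, $t5 → $t2=10&10=10
sw $t5, (40) → M[40]=10
halt.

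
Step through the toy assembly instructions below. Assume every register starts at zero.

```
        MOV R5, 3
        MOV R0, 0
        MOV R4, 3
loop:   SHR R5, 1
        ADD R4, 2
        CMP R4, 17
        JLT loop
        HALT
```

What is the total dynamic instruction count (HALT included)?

R5=3
R0=0
R4=3
R5=3>>1=1
R4=3+2=5
CMP R4, 17  (cmp 5,17)
JLT loop: taken
R5=1>>1=0
R4=5+2=7
CMP R4, 17  (cmp 7,17)
JLT loop: taken
R5=0>>1=0
R4=7+2=9
CMP R4, 17  (cmp 9,17)
JLT loop: taken
R5=0>>1=0
R4=9+2=11
CMP R4, 17  (cmp 11,17)
JLT loop: taken
R5=0>>1=0
R4=11+2=13
CMP R4, 17  (cmp 13,17)
JLT loop: taken
R5=0>>1=0
R4=13+2=15
CMP R4, 17  (cmp 15,17)
JLT loop: taken
R5=0>>1=0
R4=15+2=17
CMP R4, 17  (cmp 17,17)
JLT loop: not taken
halt.
Total executed instructions: 32.

32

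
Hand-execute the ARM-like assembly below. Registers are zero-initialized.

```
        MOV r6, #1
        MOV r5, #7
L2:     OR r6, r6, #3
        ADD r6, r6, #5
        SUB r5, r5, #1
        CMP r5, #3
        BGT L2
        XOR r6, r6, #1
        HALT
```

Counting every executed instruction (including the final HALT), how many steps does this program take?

MOV r6, #1 → r6=1
MOV r5, #7 → r5=7
OR r6, r6, #3 → r6=1|3=3
ADD r6, r6, #5 → r6=3+5=8
SUB r5, r5, #1 → r5=7-1=6
CMP r5, #3  (cmp 6,3)
BGT L2: taken
OR r6, r6, #3 → r6=8|3=11
ADD r6, r6, #5 → r6=11+5=16
SUB r5, r5, #1 → r5=6-1=5
CMP r5, #3  (cmp 5,3)
BGT L2: taken
OR r6, r6, #3 → r6=16|3=19
ADD r6, r6, #5 → r6=19+5=24
SUB r5, r5, #1 → r5=5-1=4
CMP r5, #3  (cmp 4,3)
BGT L2: taken
OR r6, r6, #3 → r6=24|3=27
ADD r6, r6, #5 → r6=27+5=32
SUB r5, r5, #1 → r5=4-1=3
CMP r5, #3  (cmp 3,3)
BGT L2: not taken
XOR r6, r6, #1 → r6=32^1=33
halt.
Total executed instructions: 24.

24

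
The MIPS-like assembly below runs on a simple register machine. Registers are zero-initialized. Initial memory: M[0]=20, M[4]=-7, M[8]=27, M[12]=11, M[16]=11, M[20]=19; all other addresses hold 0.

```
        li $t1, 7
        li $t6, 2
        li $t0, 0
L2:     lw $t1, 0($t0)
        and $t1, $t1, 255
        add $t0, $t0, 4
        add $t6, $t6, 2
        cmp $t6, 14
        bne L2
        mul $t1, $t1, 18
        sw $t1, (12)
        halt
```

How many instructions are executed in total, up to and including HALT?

42

li $t1, 7 → $t1=7
li $t6, 2 → $t6=2
li $t0, 0 → $t0=0
lw $t1, 0($t0) → $t1=M[0]=20
and $t1, $t1, 255 → $t1=20&255=20
add $t0, $t0, 4 → $t0=0+4=4
add $t6, $t6, 2 → $t6=2+2=4
cmp $t6, 14  (cmp 4,14)
bne L2: taken
lw $t1, 0($t0) → $t1=M[4]=-7
and $t1, $t1, 255 → $t1=(-7)&255=249
add $t0, $t0, 4 → $t0=4+4=8
add $t6, $t6, 2 → $t6=4+2=6
cmp $t6, 14  (cmp 6,14)
bne L2: taken
lw $t1, 0($t0) → $t1=M[8]=27
and $t1, $t1, 255 → $t1=27&255=27
add $t0, $t0, 4 → $t0=8+4=12
add $t6, $t6, 2 → $t6=6+2=8
cmp $t6, 14  (cmp 8,14)
bne L2: taken
lw $t1, 0($t0) → $t1=M[12]=11
and $t1, $t1, 255 → $t1=11&255=11
add $t0, $t0, 4 → $t0=12+4=16
add $t6, $t6, 2 → $t6=8+2=10
cmp $t6, 14  (cmp 10,14)
bne L2: taken
lw $t1, 0($t0) → $t1=M[16]=11
and $t1, $t1, 255 → $t1=11&255=11
add $t0, $t0, 4 → $t0=16+4=20
add $t6, $t6, 2 → $t6=10+2=12
cmp $t6, 14  (cmp 12,14)
bne L2: taken
lw $t1, 0($t0) → $t1=M[20]=19
and $t1, $t1, 255 → $t1=19&255=19
add $t0, $t0, 4 → $t0=20+4=24
add $t6, $t6, 2 → $t6=12+2=14
cmp $t6, 14  (cmp 14,14)
bne L2: not taken
mul $t1, $t1, 18 → $t1=19*18=342
sw $t1, (12) → M[12]=342
halt.
Total executed instructions: 42.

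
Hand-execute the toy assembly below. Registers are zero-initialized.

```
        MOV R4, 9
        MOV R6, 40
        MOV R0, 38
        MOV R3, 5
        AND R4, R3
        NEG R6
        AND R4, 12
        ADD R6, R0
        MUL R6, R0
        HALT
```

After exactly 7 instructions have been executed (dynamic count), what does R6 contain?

R4=9
R6=40
R0=38
R3=5
R4=9&5=1
R6=-(40)=-40
R4=1&12=0
After step 7: R6 = -40.

-40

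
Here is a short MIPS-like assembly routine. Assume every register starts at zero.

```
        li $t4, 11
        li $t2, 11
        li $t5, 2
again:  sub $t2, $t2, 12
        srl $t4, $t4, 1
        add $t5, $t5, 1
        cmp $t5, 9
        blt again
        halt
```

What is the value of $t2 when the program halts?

-73

li $t4, 11 → $t4=11
li $t2, 11 → $t2=11
li $t5, 2 → $t5=2
sub $t2, $t2, 12 → $t2=11-12=-1
srl $t4, $t4, 1 → $t4=11>>1=5
add $t5, $t5, 1 → $t5=2+1=3
cmp $t5, 9  (cmp 3,9)
blt again: taken
sub $t2, $t2, 12 → $t2=(-1)-12=-13
srl $t4, $t4, 1 → $t4=5>>1=2
add $t5, $t5, 1 → $t5=3+1=4
cmp $t5, 9  (cmp 4,9)
blt again: taken
sub $t2, $t2, 12 → $t2=(-13)-12=-25
srl $t4, $t4, 1 → $t4=2>>1=1
add $t5, $t5, 1 → $t5=4+1=5
cmp $t5, 9  (cmp 5,9)
blt again: taken
sub $t2, $t2, 12 → $t2=(-25)-12=-37
srl $t4, $t4, 1 → $t4=1>>1=0
add $t5, $t5, 1 → $t5=5+1=6
cmp $t5, 9  (cmp 6,9)
blt again: taken
sub $t2, $t2, 12 → $t2=(-37)-12=-49
srl $t4, $t4, 1 → $t4=0>>1=0
add $t5, $t5, 1 → $t5=6+1=7
cmp $t5, 9  (cmp 7,9)
blt again: taken
sub $t2, $t2, 12 → $t2=(-49)-12=-61
srl $t4, $t4, 1 → $t4=0>>1=0
add $t5, $t5, 1 → $t5=7+1=8
cmp $t5, 9  (cmp 8,9)
blt again: taken
sub $t2, $t2, 12 → $t2=(-61)-12=-73
srl $t4, $t4, 1 → $t4=0>>1=0
add $t5, $t5, 1 → $t5=8+1=9
cmp $t5, 9  (cmp 9,9)
blt again: not taken
halt.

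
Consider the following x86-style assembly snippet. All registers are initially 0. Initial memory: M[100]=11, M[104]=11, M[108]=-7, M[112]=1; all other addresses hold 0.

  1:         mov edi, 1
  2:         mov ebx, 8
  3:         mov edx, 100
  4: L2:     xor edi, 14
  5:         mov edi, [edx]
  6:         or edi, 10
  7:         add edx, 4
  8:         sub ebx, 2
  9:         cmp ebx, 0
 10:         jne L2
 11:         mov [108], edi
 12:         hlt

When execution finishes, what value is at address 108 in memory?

mov edi, 1 → edi=1
mov ebx, 8 → ebx=8
mov edx, 100 → edx=100
xor edi, 14 → edi=1^14=15
mov edi, [edx] → edi=M[100]=11
or edi, 10 → edi=11|10=11
add edx, 4 → edx=100+4=104
sub ebx, 2 → ebx=8-2=6
cmp ebx, 0  (cmp 6,0)
jne L2: taken
xor edi, 14 → edi=11^14=5
mov edi, [edx] → edi=M[104]=11
or edi, 10 → edi=11|10=11
add edx, 4 → edx=104+4=108
sub ebx, 2 → ebx=6-2=4
cmp ebx, 0  (cmp 4,0)
jne L2: taken
xor edi, 14 → edi=11^14=5
mov edi, [edx] → edi=M[108]=-7
or edi, 10 → edi=(-7)|10=-5
add edx, 4 → edx=108+4=112
sub ebx, 2 → ebx=4-2=2
cmp ebx, 0  (cmp 2,0)
jne L2: taken
xor edi, 14 → edi=(-5)^14=-11
mov edi, [edx] → edi=M[112]=1
or edi, 10 → edi=1|10=11
add edx, 4 → edx=112+4=116
sub ebx, 2 → ebx=2-2=0
cmp ebx, 0  (cmp 0,0)
jne L2: not taken
mov [108], edi → M[108]=11
halt.

11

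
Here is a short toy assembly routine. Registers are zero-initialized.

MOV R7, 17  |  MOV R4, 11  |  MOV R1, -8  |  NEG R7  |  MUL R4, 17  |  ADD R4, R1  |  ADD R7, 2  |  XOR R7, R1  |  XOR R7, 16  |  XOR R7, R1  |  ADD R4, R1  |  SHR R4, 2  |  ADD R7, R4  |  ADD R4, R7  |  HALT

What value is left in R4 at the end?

after MOV R7, 17: R7=17
after MOV R4, 11: R4=11
after MOV R1, -8: R1=-8
after NEG R7: R7=-(17)=-17
after MUL R4, 17: R4=11*17=187
after ADD R4, R1: R4=187+(-8)=179
after ADD R7, 2: R7=(-17)+2=-15
after XOR R7, R1: R7=(-15)^(-8)=9
after XOR R7, 16: R7=9^16=25
after XOR R7, R1: R7=25^(-8)=-31
after ADD R4, R1: R4=179+(-8)=171
after SHR R4, 2: R4=171>>2=42
after ADD R7, R4: R7=(-31)+42=11
after ADD R4, R7: R4=42+11=53
halt.

53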